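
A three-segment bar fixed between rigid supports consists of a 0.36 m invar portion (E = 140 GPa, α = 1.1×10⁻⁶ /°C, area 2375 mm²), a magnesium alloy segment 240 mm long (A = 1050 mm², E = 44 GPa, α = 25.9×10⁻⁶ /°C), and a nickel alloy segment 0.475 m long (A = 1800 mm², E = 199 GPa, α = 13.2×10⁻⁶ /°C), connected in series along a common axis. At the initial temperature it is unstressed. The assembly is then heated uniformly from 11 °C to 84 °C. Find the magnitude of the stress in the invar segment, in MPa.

σ ≈ 52.1 MPa (compressive)

If the supports were absent, the total length change would be Σ αᵢΔT Lᵢ = 1.1×10⁻⁶×73×360 + 25.9×10⁻⁶×73×240 + 13.2×10⁻⁶×73×475 = 0.9404 mm.
The rigid supports impose zero overall length change; the single axial force P common to all segments must satisfy P Σ Lᵢ/(AᵢEᵢ) = δ_free.
Σ Lᵢ/(AᵢEᵢ) = 360/(2375×140×10³) + 240/(1050×44×10³) + 475/(1800×199×10³) = 7.604×10⁻⁶ mm/N.
Hence P = δ_free / Σ(L/AE) = 0.9404/7.604×10⁻⁶ = 123.7 kN (compressive).
σ_{invar} = P / A = 123700 / 2375 = 52.07 MPa.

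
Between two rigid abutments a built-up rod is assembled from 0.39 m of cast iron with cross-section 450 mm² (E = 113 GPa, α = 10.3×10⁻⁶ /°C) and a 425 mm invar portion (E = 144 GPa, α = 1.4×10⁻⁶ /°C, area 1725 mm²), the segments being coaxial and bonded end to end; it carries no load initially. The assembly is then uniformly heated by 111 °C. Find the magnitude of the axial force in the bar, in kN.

Free thermal expansion of the whole bar: Σ αᵢΔT Lᵢ = 10.3×10⁻⁶×111×390 + 1.4×10⁻⁶×111×425 = 0.5119 mm.
The walls prevent any net length change, so an axial force P (same in every segment) develops. Compatibility: P · Σ Lᵢ/(AᵢEᵢ) = δ_free.
The series flexibility is Σ Lᵢ/(AᵢEᵢ) = 390/(450×113×10³) + 425/(1725×144×10³) = 9.381×10⁻⁶ mm/N.
So P = 0.5119 / 9.381×10⁻⁶ = 54.57 kN, compressive.

P ≈ 54.6 kN (compressive)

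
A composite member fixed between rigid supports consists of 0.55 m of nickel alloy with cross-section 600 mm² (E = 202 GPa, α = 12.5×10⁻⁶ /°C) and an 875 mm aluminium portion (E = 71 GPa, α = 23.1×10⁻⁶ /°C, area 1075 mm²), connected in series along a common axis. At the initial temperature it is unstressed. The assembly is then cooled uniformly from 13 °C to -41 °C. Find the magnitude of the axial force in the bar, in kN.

If the supports were absent, the total length change would be Σ αᵢΔT Lᵢ = 12.5×10⁻⁶×54×550 + 23.1×10⁻⁶×54×875 = 1.463 mm.
The rigid supports impose zero overall length change; the single axial force P common to all segments must satisfy P Σ Lᵢ/(AᵢEᵢ) = δ_free.
The series flexibility is Σ Lᵢ/(AᵢEᵢ) = 550/(600×202×10³) + 875/(1075×71×10³) = 1.6×10⁻⁵ mm/N.
P = 1.463 / 1.6×10⁻⁵ = 91410 N = 91.41 kN, tensile.

P ≈ 91.4 kN (tensile)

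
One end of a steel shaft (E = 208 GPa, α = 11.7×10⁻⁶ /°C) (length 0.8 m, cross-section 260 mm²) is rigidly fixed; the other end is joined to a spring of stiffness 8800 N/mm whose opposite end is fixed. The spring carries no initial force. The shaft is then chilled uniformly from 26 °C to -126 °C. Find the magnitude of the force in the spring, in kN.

Free thermal contraction: δ_free = αΔT L = 11.7×10⁻⁶ × 152 × 800 = 1.423 mm.
Let P be the tensile force in the spring. The shaft extends elastically by PL/(AE) and the spring stretches by P/k; together these equal δ_free.
So P = δ_free / [L/(AE) + 1/k] = 1.423 / [ 800/(260×208×10³) + 1/(8800) ].
P = 1.423 / 0.0001284 = 11080 N.

P ≈ 11.1 kN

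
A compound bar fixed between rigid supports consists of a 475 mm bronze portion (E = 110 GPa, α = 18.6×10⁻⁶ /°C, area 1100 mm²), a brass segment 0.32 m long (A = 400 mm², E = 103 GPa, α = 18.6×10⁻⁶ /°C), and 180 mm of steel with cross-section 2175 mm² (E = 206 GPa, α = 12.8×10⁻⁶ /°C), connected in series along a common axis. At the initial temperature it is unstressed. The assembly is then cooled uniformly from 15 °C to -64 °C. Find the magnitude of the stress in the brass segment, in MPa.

With the walls removed the bar would change length by δ_free = Σ αᵢΔT Lᵢ = 18.6×10⁻⁶×79×475 + 18.6×10⁻⁶×79×320 + 12.8×10⁻⁶×79×180 = 1.35 mm.
Since the ends are fixed, an axial force P builds up, equal in every segment, with P · Σ Lᵢ/(AᵢEᵢ) = δ_free.
Σ Lᵢ/(AᵢEᵢ) = 475/(1100×110×10³) + 320/(400×103×10³) + 180/(2175×206×10³) = 1.209×10⁻⁵ mm/N.
P = 1.35 / 1.209×10⁻⁵ = 111600 N = 111.6 kN, tensile.
σ_{brass} = P / A = 111600 / 400 = 279.1 MPa.

σ ≈ 279 MPa (tensile)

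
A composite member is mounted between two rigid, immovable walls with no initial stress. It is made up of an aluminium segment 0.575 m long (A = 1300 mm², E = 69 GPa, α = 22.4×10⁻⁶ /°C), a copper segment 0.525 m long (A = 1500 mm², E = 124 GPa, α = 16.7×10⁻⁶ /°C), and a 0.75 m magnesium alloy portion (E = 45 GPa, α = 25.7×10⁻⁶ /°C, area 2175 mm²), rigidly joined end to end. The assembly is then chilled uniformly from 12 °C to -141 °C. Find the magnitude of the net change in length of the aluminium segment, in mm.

Free thermal contraction of the whole bar: Σ αᵢΔT Lᵢ = 22.4×10⁻⁶×153×575 + 16.7×10⁻⁶×153×525 + 25.7×10⁻⁶×153×750 = 6.261 mm.
Since the ends are fixed, an axial force P builds up, equal in every segment, with P · Σ Lᵢ/(AᵢEᵢ) = δ_free.
Σ Lᵢ/(AᵢEᵢ) = 575/(1300×69×10³) + 525/(1500×124×10³) + 750/(2175×45×10³) = 1.69×10⁻⁵ mm/N.
So P = 6.261 / 1.69×10⁻⁵ = 370.6 kN, tensile.
For the aluminium segment, free thermal change = 22.4×10⁻⁶×153×575 = 1.971 mm and elastic change from P = 370600×575/(1300×69×10³) = 2.375 mm; these oppose, so the net change is 0.405 mm (segment lengthens).

|ΔL| ≈ 0.405 mm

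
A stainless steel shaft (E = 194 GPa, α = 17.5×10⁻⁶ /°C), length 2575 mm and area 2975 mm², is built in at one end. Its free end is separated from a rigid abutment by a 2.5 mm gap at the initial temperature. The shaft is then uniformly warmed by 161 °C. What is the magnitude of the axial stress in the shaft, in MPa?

σ ≈ 358 MPa (compressive)

Unrestrained expansion: δ_free = αΔT L = 17.5×10⁻⁶ × 161 × 2575 = 7.255 mm.
After closing the 2.5 mm clearance, 7.255 − 2.5 = 4.755 mm of expansion remains to be suppressed by the wall.
Compatibility: PL/(AE) = 4.755 mm, so σ = P/A = E × (4.755/2575) = 358.2 MPa.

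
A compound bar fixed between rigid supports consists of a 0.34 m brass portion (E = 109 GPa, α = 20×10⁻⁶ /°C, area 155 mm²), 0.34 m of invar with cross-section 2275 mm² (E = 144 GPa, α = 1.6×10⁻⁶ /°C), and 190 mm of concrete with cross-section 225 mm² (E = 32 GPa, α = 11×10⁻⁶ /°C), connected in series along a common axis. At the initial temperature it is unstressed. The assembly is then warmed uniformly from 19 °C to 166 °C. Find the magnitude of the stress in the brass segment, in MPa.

Free thermal expansion of the whole bar: Σ αᵢΔT Lᵢ = 20×10⁻⁶×147×340 + 1.6×10⁻⁶×147×340 + 11×10⁻⁶×147×190 = 1.387 mm.
Since the ends are fixed, an axial force P builds up, equal in every segment, with P · Σ Lᵢ/(AᵢEᵢ) = δ_free.
Σ Lᵢ/(AᵢEᵢ) = 340/(155×109×10³) + 340/(2275×144×10³) + 190/(225×32×10³) = 4.755×10⁻⁵ mm/N.
Hence P = δ_free / Σ(L/AE) = 1.387/4.755×10⁻⁵ = 29.16 kN (compressive).
σ_{brass} = P / A = 29160 / 155 = 188.2 MPa.

σ ≈ 188 MPa (compressive)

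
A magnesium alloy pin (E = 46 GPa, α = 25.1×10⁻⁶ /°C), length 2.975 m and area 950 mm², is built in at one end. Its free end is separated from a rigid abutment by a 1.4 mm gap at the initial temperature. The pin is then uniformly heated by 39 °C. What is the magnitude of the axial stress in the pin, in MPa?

σ ≈ 23.4 MPa (compressive)

Unrestrained expansion: δ_free = αΔT L = 25.1×10⁻⁶ × 39 × 2975 = 2.912 mm.
This exceeds the 1.4 mm gap, so the wall pushes back. The portion of expansion that must be recovered elastically is δ_free − gap = 2.912 − 1.4 = 1.512 mm.
That suppressed elongation corresponds to σ = E·Δ/L = 46×10³ × 1.512/2975 = 23.38 MPa.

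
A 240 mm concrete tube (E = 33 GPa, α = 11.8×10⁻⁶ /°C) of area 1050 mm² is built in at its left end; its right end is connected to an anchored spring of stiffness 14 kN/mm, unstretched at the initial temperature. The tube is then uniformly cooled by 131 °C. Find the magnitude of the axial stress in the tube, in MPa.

If the spring were absent the tube would shorten by αΔT L = 11.8×10⁻⁶ × 131 × 240 = 0.371 mm.
Let P be the tensile force in the spring. The tube extends elastically by PL/(AE) and the spring stretches by P/k; together these equal δ_free.
P [ L/(AE) + 1/k ] = δ_free → P [ 240/(1050×33×10³) + 1/(14×10³) ] = 0.371.
P = 0.371 / 7.835×10⁻⁵ = 4735 N.
σ = P/A = 4735/1050 = 4.509 MPa.

σ ≈ 4.51 MPa (tensile)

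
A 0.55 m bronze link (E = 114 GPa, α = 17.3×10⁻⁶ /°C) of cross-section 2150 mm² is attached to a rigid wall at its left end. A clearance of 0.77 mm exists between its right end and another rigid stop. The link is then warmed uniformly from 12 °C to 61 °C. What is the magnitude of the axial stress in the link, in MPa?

σ ≈ 0 MPa

If the wall were absent the link would grow by αΔT L = 17.3×10⁻⁶ × 49 × 550 = 0.4662 mm.
Since δ_free = 0.466 mm is less than the 0.77 mm gap, the link never touches the wall. No axial force develops.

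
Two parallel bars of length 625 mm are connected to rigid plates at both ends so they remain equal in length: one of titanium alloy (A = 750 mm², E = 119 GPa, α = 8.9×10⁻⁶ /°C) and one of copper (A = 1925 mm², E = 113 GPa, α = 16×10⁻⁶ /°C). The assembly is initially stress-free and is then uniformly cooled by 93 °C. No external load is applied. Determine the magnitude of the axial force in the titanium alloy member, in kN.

P ≈ 41.8 kN (compressive in the titanium alloy)

The copper has the larger α, so on cooling it would change length more than the titanium alloy if both were free. The rigid plates force a common final length, so the copper is put into tension and the titanium alloy into compression, with equal and opposite forces P (no external load).
Setting the final lengths equal and cancelling L: (α₁ − α₂)ΔT = P/(A₁E₁) + P/(A₂E₂).
|α₁ − α₂|·ΔT = 7.1×10⁻⁶ × 93 = 0.0006603.
1/(A₁E₁) + 1/(A₂E₂) = 1/(750×119×10³) + 1/(1925×113×10³) = 1.58×10⁻⁸ N⁻¹.
So P = 0.0006603 / 1.58×10⁻⁸ = 41.79 kN.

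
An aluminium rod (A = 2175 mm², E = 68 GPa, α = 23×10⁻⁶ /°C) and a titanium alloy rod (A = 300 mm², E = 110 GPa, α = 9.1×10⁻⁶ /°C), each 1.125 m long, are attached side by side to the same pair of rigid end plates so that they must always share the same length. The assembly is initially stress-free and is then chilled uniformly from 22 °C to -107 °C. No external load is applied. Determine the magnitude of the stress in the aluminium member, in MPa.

The aluminium has the larger α, so on cooling it would change length more than the titanium alloy if both were free. The rigid plates force a common final length, so the aluminium is put into tension and the titanium alloy into compression, with equal and opposite forces P (no external load).
Setting the final lengths equal and cancelling L: (α₁ − α₂)ΔT = P/(A₁E₁) + P/(A₂E₂).
|α₁ − α₂|·ΔT = 13.9×10⁻⁶ × 129 = 0.001793.
1/(A₁E₁) + 1/(A₂E₂) = 1/(2175×68×10³) + 1/(300×110×10³) = 3.706×10⁻⁸ N⁻¹.
So P = 0.001793 / 3.706×10⁻⁸ = 48.38 kN.
σ_{aluminium} = P/A₁ = 48380/2175 = 22.24 MPa, tensile.

σ ≈ 22.2 MPa (tensile)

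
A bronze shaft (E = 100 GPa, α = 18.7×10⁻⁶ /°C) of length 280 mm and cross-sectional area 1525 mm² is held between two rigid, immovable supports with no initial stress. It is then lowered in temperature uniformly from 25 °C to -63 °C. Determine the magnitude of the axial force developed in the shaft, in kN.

P ≈ 251 kN (tensile)

With zero net strain, σ = E·αΔT = 100 GPa × 18.7×10⁻⁶ × 88 = 164.6 MPa.
P = AEαΔT = 1525 × 100×10³ × 18.7×10⁻⁶ × 88 = 251 kN (tensile).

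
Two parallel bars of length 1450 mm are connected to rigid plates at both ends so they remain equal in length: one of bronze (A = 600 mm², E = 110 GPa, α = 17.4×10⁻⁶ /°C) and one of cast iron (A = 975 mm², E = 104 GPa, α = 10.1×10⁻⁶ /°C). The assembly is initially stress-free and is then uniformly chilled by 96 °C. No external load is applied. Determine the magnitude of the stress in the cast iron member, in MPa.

σ ≈ 28.7 MPa (compressive)

The bronze has the larger α, so on cooling it would change length more than the cast iron if both were free. The rigid plates force a common final length, so the bronze is put into tension and the cast iron into compression, with equal and opposite forces P (no external load).
Compatibility of the two members (thermal + elastic change equal): (α₁ − α₂)ΔT = P·[1/(A₁E₁) + 1/(A₂E₂)].
|α₁ − α₂|·ΔT = 7.3×10⁻⁶ × 96 = 0.0007008.
1/(A₁E₁) + 1/(A₂E₂) = 1/(600×110×10³) + 1/(975×104×10³) = 2.501×10⁻⁸ N⁻¹.
P = 0.0007008 / 2.501×10⁻⁸ = 28020 N = 28.02 kN.
σ_{cast iron} = P/A₂ = 28020/975 = 28.74 MPa, compressive.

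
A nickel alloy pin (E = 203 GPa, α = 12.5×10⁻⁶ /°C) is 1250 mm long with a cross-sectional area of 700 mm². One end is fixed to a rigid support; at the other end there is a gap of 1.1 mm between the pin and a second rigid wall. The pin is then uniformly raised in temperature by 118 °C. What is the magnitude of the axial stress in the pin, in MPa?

Free thermal elongation = αΔT L = 12.5×10⁻⁶ × 118 × 1250 = 1.844 mm.
After closing the 1.1 mm clearance, 1.844 − 1.1 = 0.7437 mm of expansion remains to be suppressed by the wall.
So σ = E(δ_free − g)/L = 203×10³ × 0.7437/1250 = 120.8 MPa.

σ ≈ 121 MPa (compressive)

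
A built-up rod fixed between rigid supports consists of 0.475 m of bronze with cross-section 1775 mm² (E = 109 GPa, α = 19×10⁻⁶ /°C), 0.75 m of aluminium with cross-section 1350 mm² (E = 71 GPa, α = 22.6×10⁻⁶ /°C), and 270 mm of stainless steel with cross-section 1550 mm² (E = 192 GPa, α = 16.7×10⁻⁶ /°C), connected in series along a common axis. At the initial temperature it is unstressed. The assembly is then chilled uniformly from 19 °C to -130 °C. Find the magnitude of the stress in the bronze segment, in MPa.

σ ≈ 229 MPa (tensile)

Free thermal contraction of the whole bar: Σ αᵢΔT Lᵢ = 19×10⁻⁶×149×475 + 22.6×10⁻⁶×149×750 + 16.7×10⁻⁶×149×270 = 4.542 mm.
The rigid supports impose zero overall length change; the single axial force P common to all segments must satisfy P Σ Lᵢ/(AᵢEᵢ) = δ_free.
The series flexibility is Σ Lᵢ/(AᵢEᵢ) = 475/(1775×109×10³) + 750/(1350×71×10³) + 270/(1550×192×10³) = 1.119×10⁻⁵ mm/N.
Hence P = δ_free / Σ(L/AE) = 4.542/1.119×10⁻⁵ = 406 kN (tensile).
σ_{bronze} = P / A = 406000 / 1775 = 228.7 MPa.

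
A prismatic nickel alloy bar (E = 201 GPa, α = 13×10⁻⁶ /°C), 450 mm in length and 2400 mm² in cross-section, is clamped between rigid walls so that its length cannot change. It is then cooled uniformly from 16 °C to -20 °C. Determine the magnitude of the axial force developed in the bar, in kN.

Full restraint means ε = 0, so the stress is σ = EαΔT = 201×10³ × 13×10⁻⁶ × 36 = 94.07 MPa.
Then P = σA = 94.07 × 2400 mm² = 225.8 kN, tensile.

P ≈ 226 kN (tensile)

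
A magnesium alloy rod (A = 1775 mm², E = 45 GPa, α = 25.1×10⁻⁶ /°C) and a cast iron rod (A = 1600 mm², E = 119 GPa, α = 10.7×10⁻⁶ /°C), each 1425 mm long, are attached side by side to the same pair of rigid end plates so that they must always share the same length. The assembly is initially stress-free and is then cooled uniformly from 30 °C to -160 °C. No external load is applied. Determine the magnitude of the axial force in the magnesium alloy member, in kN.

The magnesium alloy has the larger α, so on cooling it would change length more than the cast iron if both were free. The rigid plates force a common final length, so the magnesium alloy is put into tension and the cast iron into compression, with equal and opposite forces P (no external load).
Compatibility of the two members (thermal + elastic change equal): (α₁ − α₂)ΔT = P·[1/(A₁E₁) + 1/(A₂E₂)].
|α₁ − α₂|·ΔT = 14.4×10⁻⁶ × 190 = 0.002736.
1/(A₁E₁) + 1/(A₂E₂) = 1/(1775×45×10³) + 1/(1600×119×10³) = 1.777×10⁻⁸ N⁻¹.
So P = 0.002736 / 1.777×10⁻⁸ = 154 kN.

P ≈ 154 kN (tensile in the magnesium alloy)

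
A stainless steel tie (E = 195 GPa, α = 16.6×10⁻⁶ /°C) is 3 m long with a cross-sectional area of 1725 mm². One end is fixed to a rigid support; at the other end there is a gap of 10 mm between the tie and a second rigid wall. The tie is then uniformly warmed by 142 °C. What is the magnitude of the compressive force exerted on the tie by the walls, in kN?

Unrestrained expansion: δ_free = αΔT L = 16.6×10⁻⁶ × 142 × 3000 = 7.072 mm.
Since δ_free = 7.07 mm is less than the 10 mm gap, the tie never touches the wall. No axial force develops.

P ≈ 0 kN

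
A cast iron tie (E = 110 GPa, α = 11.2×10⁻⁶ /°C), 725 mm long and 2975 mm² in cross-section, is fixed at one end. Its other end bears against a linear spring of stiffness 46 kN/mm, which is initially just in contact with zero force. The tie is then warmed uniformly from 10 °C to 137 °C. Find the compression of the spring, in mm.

Free thermal expansion: δ_free = αΔT L = 11.2×10⁻⁶ × 127 × 725 = 1.031 mm.
Let P be the compressive force at the spring. The tie shortens elastically by PL/(AE) and the spring compresses by P/k; together these equal δ_free.
P [ L/(AE) + 1/k ] = δ_free → P [ 725/(2975×110×10³) + 1/(46×10³) ] = 1.031.
P = 1.031 / 2.395×10⁻⁵ = 43050 N.
Spring compression = P/k = 43050/(46×10³) = 0.9359 mm.

δ ≈ 0.936 mm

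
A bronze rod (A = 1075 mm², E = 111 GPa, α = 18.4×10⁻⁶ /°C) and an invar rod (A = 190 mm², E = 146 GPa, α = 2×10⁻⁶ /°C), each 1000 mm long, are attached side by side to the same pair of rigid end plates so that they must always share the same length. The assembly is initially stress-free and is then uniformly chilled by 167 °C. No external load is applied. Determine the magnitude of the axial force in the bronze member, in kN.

The bronze has the larger α, so on cooling it would change length more than the invar if both were free. The rigid plates force a common final length, so the bronze is put into tension and the invar into compression, with equal and opposite forces P (no external load).
Setting the final lengths equal and cancelling L: (α₁ − α₂)ΔT = P/(A₁E₁) + P/(A₂E₂).
|α₁ − α₂|·ΔT = 16.4×10⁻⁶ × 167 = 0.002739.
1/(A₁E₁) + 1/(A₂E₂) = 1/(1075×111×10³) + 1/(190×146×10³) = 4.443×10⁻⁸ N⁻¹.
So P = 0.002739 / 4.443×10⁻⁸ = 61.64 kN.

P ≈ 61.6 kN (tensile in the bronze)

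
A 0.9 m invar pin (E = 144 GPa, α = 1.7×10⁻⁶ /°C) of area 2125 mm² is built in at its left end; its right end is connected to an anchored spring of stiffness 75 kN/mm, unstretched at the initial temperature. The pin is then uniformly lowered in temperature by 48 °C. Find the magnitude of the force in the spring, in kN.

P ≈ 4.51 kN

The unrestrained thermal change is αΔT L = 1.7×10⁻⁶ × 48 × 900 = 0.07344 mm.
Let P be the tensile force in the spring. The pin extends elastically by PL/(AE) and the spring stretches by P/k; together these equal δ_free.
So P = δ_free / [L/(AE) + 1/k] = 0.07344 / [ 900/(2125×144×10³) + 1/(75×10³) ].
P = 0.07344 / 1.627×10⁻⁵ = 4513 N.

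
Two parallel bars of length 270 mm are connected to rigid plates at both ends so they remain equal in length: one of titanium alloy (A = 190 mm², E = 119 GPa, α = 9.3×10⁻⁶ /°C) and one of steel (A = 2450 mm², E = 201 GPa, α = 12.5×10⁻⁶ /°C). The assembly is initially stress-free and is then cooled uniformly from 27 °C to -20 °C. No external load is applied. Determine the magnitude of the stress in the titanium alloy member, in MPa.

σ ≈ 17.1 MPa (compressive)

Equilibrium of a rigid end plate with no external load gives equal and opposite internal forces ±P in the two members. Since α_{steel} > α_{titanium alloy}, cooling drives the steel into tension and the titanium alloy into compression.
Equating the net (thermal + elastic) strains gives |α₁ − α₂|·ΔT = P·[1/(A₁E₁) + 1/(A₂E₂)].
|α₁ − α₂|·ΔT = 3.2×10⁻⁶ × 47 = 0.0001504.
1/(A₁E₁) + 1/(A₂E₂) = 1/(190×119×10³) + 1/(2450×201×10³) = 4.626×10⁻⁸ N⁻¹.
So P = 0.0001504 / 4.626×10⁻⁸ = 3.251 kN.
σ_{titanium alloy} = P/A₁ = 3251/190 = 17.11 MPa, compressive.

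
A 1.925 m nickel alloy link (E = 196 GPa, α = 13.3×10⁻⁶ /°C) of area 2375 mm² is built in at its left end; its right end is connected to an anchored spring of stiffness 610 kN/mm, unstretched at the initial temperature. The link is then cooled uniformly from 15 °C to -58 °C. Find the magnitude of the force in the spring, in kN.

P ≈ 324 kN

Free thermal contraction: δ_free = αΔT L = 13.3×10⁻⁶ × 73 × 1925 = 1.869 mm.
Let P be the tensile force in the spring. The link extends elastically by PL/(AE) and the spring stretches by P/k; together these equal δ_free.
P [ L/(AE) + 1/k ] = δ_free → P [ 1925/(2375×196×10³) + 1/(610×10³) ] = 1.869.
P = 1.869 / 5.775×10⁻⁶ = 323700 N.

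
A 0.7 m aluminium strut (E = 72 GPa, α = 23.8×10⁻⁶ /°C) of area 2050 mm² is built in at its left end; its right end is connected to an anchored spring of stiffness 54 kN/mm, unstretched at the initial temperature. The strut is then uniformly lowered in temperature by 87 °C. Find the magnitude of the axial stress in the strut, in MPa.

σ ≈ 30.4 MPa (tensile)

The unrestrained thermal change is αΔT L = 23.8×10⁻⁶ × 87 × 700 = 1.449 mm.
With a force P in the spring, the elastic change of the strut is PL/(AE) and that of the spring is P/k; compatibility requires their sum to equal δ_free.
P [ L/(AE) + 1/k ] = δ_free → P [ 700/(2050×72×10³) + 1/(54×10³) ] = 1.449.
P = 1.449 / 2.326×10⁻⁵ = 62310 N.
σ = P/A = 62310/2050 = 30.4 MPa.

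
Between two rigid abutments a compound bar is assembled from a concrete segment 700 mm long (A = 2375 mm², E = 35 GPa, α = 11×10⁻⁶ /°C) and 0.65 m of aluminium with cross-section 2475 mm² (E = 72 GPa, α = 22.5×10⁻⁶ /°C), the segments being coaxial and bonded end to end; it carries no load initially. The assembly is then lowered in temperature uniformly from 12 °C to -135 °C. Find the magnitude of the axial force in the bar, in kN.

P ≈ 272 kN (tensile)

With the walls removed the bar would change length by δ_free = Σ αᵢΔT Lᵢ = 11×10⁻⁶×147×700 + 22.5×10⁻⁶×147×650 = 3.282 mm.
Since the ends are fixed, an axial force P builds up, equal in every segment, with P · Σ Lᵢ/(AᵢEᵢ) = δ_free.
Σ Lᵢ/(AᵢEᵢ) = 700/(2375×35×10³) + 650/(2475×72×10³) = 1.207×10⁻⁵ mm/N.
P = 3.282 / 1.207×10⁻⁵ = 271900 N = 271.9 kN, tensile.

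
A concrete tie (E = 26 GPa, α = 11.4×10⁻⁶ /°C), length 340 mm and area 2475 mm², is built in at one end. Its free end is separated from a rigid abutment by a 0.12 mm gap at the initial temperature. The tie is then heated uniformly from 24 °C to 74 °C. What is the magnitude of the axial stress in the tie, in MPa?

σ ≈ 5.64 MPa (compressive)

Free thermal elongation = αΔT L = 11.4×10⁻⁶ × 50 × 340 = 0.1938 mm.
After closing the 0.12 mm clearance, 0.1938 − 0.12 = 0.0738 mm of expansion remains to be suppressed by the wall.
That suppressed elongation corresponds to σ = E·Δ/L = 26×10³ × 0.0738/340 = 5.644 MPa.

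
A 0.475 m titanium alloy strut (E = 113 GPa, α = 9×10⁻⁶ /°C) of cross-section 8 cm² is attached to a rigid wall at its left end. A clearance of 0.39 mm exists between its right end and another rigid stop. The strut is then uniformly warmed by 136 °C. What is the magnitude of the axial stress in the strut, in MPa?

σ ≈ 45.5 MPa (compressive)

If the wall were absent the strut would grow by αΔT L = 9×10⁻⁶ × 136 × 475 = 0.5814 mm.
This exceeds the 0.39 mm gap, so the wall pushes back. The portion of expansion that must be recovered elastically is δ_free − gap = 0.5814 − 0.39 = 0.1914 mm.
So σ = E(δ_free − g)/L = 113×10³ × 0.1914/475 = 45.53 MPa.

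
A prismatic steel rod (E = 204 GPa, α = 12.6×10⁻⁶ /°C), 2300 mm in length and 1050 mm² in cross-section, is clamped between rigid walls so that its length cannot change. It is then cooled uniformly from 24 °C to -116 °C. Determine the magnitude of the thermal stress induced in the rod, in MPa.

Because both ends are immovable the net strain is zero, and the suppressed thermal strain is αΔT = 12.6×10⁻⁶ × 140 = 1764×10⁻⁶.
σ = EαΔT = 204×10³ × 12.6×10⁻⁶ × 140 = 359.9 MPa (tensile; the rod is trying to contract).

σ ≈ 360 MPa (tensile)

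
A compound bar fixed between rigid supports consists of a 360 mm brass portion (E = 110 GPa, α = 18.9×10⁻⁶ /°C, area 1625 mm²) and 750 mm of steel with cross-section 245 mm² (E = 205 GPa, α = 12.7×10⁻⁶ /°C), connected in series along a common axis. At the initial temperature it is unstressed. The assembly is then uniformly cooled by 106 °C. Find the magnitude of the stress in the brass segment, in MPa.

Free thermal contraction of the whole bar: Σ αᵢΔT Lᵢ = 18.9×10⁻⁶×106×360 + 12.7×10⁻⁶×106×750 = 1.731 mm.
The walls prevent any net length change, so an axial force P (same in every segment) develops. Compatibility: P · Σ Lᵢ/(AᵢEᵢ) = δ_free.
Σ Lᵢ/(AᵢEᵢ) = 360/(1625×110×10³) + 750/(245×205×10³) = 1.695×10⁻⁵ mm/N.
P = 1.731 / 1.695×10⁻⁵ = 102100 N = 102.1 kN, tensile.
σ_{brass} = P / A = 102100 / 1625 = 62.85 MPa.

σ ≈ 62.9 MPa (tensile)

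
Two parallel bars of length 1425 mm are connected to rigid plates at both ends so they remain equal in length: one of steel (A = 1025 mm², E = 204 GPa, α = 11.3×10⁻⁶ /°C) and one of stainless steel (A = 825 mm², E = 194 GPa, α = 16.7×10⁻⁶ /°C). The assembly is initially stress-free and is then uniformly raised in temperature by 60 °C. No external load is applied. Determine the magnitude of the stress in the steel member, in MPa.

σ ≈ 28.7 MPa (tensile)

The stainless steel has the larger α, so on heating it would change length more than the steel if both were free. The rigid plates force a common final length, so the stainless steel is put into compression and the steel into tension, with equal and opposite forces P (no external load).
Setting the final lengths equal and cancelling L: (α₁ − α₂)ΔT = P/(A₁E₁) + P/(A₂E₂).
|α₁ − α₂|·ΔT = 5.4×10⁻⁶ × 60 = 0.000324.
1/(A₁E₁) + 1/(A₂E₂) = 1/(1025×204×10³) + 1/(825×194×10³) = 1.103×10⁻⁸ N⁻¹.
P = 0.000324 / 1.103×10⁻⁸ = 29370 N = 29.37 kN.
σ_{steel} = P/A₁ = 29370/1025 = 28.66 MPa, tensile.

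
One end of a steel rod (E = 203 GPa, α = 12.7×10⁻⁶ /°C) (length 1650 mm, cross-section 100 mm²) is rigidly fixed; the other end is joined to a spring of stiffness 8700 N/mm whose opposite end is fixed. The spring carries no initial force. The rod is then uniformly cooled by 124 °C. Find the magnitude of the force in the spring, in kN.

P ≈ 13.2 kN

If the spring were absent the rod would shorten by αΔT L = 12.7×10⁻⁶ × 124 × 1650 = 2.598 mm.
Let P be the tensile force in the spring. The rod extends elastically by PL/(AE) and the spring stretches by P/k; together these equal δ_free.
So P = δ_free / [L/(AE) + 1/k] = 2.598 / [ 1650/(100×203×10³) + 1/(8700) ].
P = 2.598 / 0.0001962 = 13240 N.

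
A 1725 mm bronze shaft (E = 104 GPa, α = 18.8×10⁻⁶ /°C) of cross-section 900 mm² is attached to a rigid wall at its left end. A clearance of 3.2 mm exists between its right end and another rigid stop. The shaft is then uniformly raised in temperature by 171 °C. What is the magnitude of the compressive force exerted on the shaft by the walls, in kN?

P ≈ 127 kN

Unrestrained expansion: δ_free = αΔT L = 18.8×10⁻⁶ × 171 × 1725 = 5.546 mm.
After closing the 3.2 mm clearance, 5.546 − 3.2 = 2.346 mm of expansion remains to be suppressed by the wall.
So σ = E(δ_free − g)/L = 104×10³ × 2.346/1725 = 141.4 MPa.
P = σA = 141.4 × 900 = 127.3 kN.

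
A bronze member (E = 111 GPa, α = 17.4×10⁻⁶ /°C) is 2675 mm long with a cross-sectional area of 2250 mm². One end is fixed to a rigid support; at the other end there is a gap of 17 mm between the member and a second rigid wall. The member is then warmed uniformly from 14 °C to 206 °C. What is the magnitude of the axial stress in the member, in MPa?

σ ≈ 0 MPa

Unrestrained expansion: δ_free = αΔT L = 17.4×10⁻⁶ × 192 × 2675 = 8.937 mm.
This is smaller than the 17 mm clearance, so the member expands freely without reaching the stop — the stress is zero.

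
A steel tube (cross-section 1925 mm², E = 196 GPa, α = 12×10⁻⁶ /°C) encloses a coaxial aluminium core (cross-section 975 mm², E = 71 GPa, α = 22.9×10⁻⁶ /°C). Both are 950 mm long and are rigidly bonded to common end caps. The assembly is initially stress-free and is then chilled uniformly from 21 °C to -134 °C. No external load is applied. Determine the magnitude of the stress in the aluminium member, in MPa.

σ ≈ 101 MPa (tensile)

Both members must finish at the same length. With the larger α, the aluminium tends to over-contract; the plates restrain it, putting the aluminium in tension and the steel in compression. With no external load the two internal forces are equal and opposite, magnitude P.
Setting the final lengths equal and cancelling L: (α₁ − α₂)ΔT = P/(A₁E₁) + P/(A₂E₂).
|α₁ − α₂|·ΔT = 10.9×10⁻⁶ × 155 = 0.001689.
1/(A₁E₁) + 1/(A₂E₂) = 1/(1925×196×10³) + 1/(975×71×10³) = 1.71×10⁻⁸ N⁻¹.
So P = 0.001689 / 1.71×10⁻⁸ = 98.82 kN.
σ_{aluminium} = P/A₂ = 98820/975 = 101.4 MPa, tensile.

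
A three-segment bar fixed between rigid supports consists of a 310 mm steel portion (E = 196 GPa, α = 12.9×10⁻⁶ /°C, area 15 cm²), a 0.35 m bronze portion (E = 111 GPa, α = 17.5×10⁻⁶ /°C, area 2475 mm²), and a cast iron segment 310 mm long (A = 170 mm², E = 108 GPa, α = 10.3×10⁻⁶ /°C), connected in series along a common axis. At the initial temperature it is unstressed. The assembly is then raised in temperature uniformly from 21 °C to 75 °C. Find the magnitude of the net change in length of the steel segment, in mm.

Free thermal expansion of the whole bar: Σ αᵢΔT Lᵢ = 12.9×10⁻⁶×54×310 + 17.5×10⁻⁶×54×350 + 10.3×10⁻⁶×54×310 = 0.7191 mm.
The walls prevent any net length change, so an axial force P (same in every segment) develops. Compatibility: P · Σ Lᵢ/(AᵢEᵢ) = δ_free.
The series flexibility is Σ Lᵢ/(AᵢEᵢ) = 310/(1500×196×10³) + 350/(2475×111×10³) + 310/(170×108×10³) = 1.921×10⁻⁵ mm/N.
So P = 0.7191 / 1.921×10⁻⁵ = 37.43 kN, compressive.
For the steel segment, free thermal change = 12.9×10⁻⁶×54×310 = 0.2159 mm and elastic change from P = 37430×310/(1500×196×10³) = 0.03947 mm; these oppose, so the net change is 0.176 mm (segment lengthens).

|ΔL| ≈ 0.176 mm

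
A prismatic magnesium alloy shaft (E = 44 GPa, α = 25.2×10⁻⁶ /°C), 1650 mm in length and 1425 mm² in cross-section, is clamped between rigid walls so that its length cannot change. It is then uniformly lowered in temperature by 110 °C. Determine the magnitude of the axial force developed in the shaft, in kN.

P ≈ 174 kN (tensile)

The ends cannot move, so σ = EαΔT = 44×10³ × 25.2×10⁻⁶ × 110 = 122 MPa.
Then P = σA = 122 × 1425 mm² = 173.8 kN, tensile.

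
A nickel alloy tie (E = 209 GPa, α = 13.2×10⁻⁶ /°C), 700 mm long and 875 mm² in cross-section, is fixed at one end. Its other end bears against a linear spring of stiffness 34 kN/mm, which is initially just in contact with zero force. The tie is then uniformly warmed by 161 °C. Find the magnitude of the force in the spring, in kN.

P ≈ 44.8 kN

The unrestrained thermal change is αΔT L = 13.2×10⁻⁶ × 161 × 700 = 1.488 mm.
With a force P in the spring, the elastic change of the tie is PL/(AE) and that of the spring is P/k; compatibility requires their sum to equal δ_free.
P [ L/(AE) + 1/k ] = δ_free → P [ 700/(875×209×10³) + 1/(34×10³) ] = 1.488.
P = 1.488 / 3.324×10⁻⁵ = 44760 N.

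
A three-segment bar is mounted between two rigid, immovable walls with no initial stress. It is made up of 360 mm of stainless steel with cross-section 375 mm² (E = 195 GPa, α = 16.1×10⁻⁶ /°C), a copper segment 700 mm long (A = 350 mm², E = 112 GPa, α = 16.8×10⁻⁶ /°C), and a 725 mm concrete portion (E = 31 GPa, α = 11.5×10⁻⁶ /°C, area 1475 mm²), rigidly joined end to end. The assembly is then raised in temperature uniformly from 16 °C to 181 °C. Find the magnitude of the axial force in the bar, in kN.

P ≈ 111 kN (compressive)

If the supports were absent, the total length change would be Σ αᵢΔT Lᵢ = 16.1×10⁻⁶×165×360 + 16.8×10⁻⁶×165×700 + 11.5×10⁻⁶×165×725 = 4.272 mm.
The rigid supports impose zero overall length change; the single axial force P common to all segments must satisfy P Σ Lᵢ/(AᵢEᵢ) = δ_free.
Σ Lᵢ/(AᵢEᵢ) = 360/(375×195×10³) + 700/(350×112×10³) + 725/(1475×31×10³) = 3.864×10⁻⁵ mm/N.
So P = 4.272 / 3.864×10⁻⁵ = 110.6 kN, compressive.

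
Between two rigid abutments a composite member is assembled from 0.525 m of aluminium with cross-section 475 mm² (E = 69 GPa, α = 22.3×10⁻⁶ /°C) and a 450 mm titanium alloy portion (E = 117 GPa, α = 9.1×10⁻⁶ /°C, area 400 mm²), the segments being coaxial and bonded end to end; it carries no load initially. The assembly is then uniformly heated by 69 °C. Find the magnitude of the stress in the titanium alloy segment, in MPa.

σ ≈ 106 MPa (compressive)

With the walls removed the bar would change length by δ_free = Σ αᵢΔT Lᵢ = 22.3×10⁻⁶×69×525 + 9.1×10⁻⁶×69×450 = 1.09 mm.
The walls prevent any net length change, so an axial force P (same in every segment) develops. Compatibility: P · Σ Lᵢ/(AᵢEᵢ) = δ_free.
The series flexibility is Σ Lᵢ/(AᵢEᵢ) = 525/(475×69×10³) + 450/(400×117×10³) = 2.563×10⁻⁵ mm/N.
So P = 1.09 / 2.563×10⁻⁵ = 42.54 kN, compressive.
σ_{titanium alloy} = P / A = 42540 / 400 = 106.3 MPa.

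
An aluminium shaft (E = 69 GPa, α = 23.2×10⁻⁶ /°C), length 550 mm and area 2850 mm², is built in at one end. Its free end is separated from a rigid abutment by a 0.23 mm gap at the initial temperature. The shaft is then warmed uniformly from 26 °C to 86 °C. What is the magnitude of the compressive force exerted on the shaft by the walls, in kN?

P ≈ 192 kN

Free thermal elongation = αΔT L = 23.2×10⁻⁶ × 60 × 550 = 0.7656 mm.
After closing the 0.23 mm clearance, 0.7656 − 0.23 = 0.5356 mm of expansion remains to be suppressed by the wall.
Compatibility: PL/(AE) = 0.5356 mm, so σ = P/A = E × (0.5356/550) = 67.19 MPa.
P = σA = 67.19 × 2850 = 191.5 kN.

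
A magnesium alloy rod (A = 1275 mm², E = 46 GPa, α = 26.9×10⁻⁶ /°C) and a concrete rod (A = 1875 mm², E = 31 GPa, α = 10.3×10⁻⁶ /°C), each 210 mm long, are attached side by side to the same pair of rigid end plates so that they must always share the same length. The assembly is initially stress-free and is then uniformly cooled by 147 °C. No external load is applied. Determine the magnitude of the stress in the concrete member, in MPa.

Both members must finish at the same length. With the larger α, the magnesium alloy tends to over-contract; the plates restrain it, putting the magnesium alloy in tension and the concrete in compression. With no external load the two internal forces are equal and opposite, magnitude P.
Compatibility of the two members (thermal + elastic change equal): (α₁ − α₂)ΔT = P·[1/(A₁E₁) + 1/(A₂E₂)].
|α₁ − α₂|·ΔT = 16.6×10⁻⁶ × 147 = 0.00244.
1/(A₁E₁) + 1/(A₂E₂) = 1/(1275×46×10³) + 1/(1875×31×10³) = 3.425×10⁻⁸ N⁻¹.
So P = 0.00244 / 3.425×10⁻⁸ = 71.24 kN.
σ_{concrete} = P/A₂ = 71240/1875 = 37.99 MPa, compressive.

σ ≈ 38 MPa (compressive)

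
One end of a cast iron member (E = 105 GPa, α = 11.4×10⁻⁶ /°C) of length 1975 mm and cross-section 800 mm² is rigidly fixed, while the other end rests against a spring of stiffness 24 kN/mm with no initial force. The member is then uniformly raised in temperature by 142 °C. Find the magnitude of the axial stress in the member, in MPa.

The unrestrained thermal change is αΔT L = 11.4×10⁻⁶ × 142 × 1975 = 3.197 mm.
With a force P in the spring, the elastic change of the member is PL/(AE) and that of the spring is P/k; compatibility requires their sum to equal δ_free.
P [ L/(AE) + 1/k ] = δ_free → P [ 1975/(800×105×10³) + 1/(24×10³) ] = 3.197.
P = 3.197 / 6.518×10⁻⁵ = 49050 N.
σ = P/A = 49050/800 = 61.31 MPa.

σ ≈ 61.3 MPa (compressive)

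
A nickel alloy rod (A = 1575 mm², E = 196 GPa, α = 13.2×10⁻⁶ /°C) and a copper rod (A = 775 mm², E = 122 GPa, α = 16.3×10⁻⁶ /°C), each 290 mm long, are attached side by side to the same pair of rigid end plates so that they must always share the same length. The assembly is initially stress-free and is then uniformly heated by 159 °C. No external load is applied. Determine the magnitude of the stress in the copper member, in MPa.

σ ≈ 46 MPa (compressive)

Equilibrium of a rigid end plate with no external load gives equal and opposite internal forces ±P in the two members. Since α_{copper} > α_{nickel alloy}, heating drives the copper into compression and the nickel alloy into tension.
Compatibility of the two members (thermal + elastic change equal): (α₁ − α₂)ΔT = P·[1/(A₁E₁) + 1/(A₂E₂)].
|α₁ − α₂|·ΔT = 3.1×10⁻⁶ × 159 = 0.0004929.
1/(A₁E₁) + 1/(A₂E₂) = 1/(1575×196×10³) + 1/(775×122×10³) = 1.382×10⁻⁸ N⁻¹.
So P = 0.0004929 / 1.382×10⁻⁸ = 35.68 kN.
σ_{copper} = P/A₂ = 35680/775 = 46.03 MPa, compressive.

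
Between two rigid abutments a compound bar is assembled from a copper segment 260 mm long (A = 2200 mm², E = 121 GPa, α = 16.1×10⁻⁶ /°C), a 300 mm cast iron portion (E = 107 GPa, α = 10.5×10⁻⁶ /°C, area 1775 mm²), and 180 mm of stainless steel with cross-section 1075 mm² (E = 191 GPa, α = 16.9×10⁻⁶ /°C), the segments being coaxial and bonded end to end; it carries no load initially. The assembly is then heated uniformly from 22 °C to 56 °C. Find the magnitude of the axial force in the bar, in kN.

If the supports were absent, the total length change would be Σ αᵢΔT Lᵢ = 16.1×10⁻⁶×34×260 + 10.5×10⁻⁶×34×300 + 16.9×10⁻⁶×34×180 = 0.3529 mm.
Since the ends are fixed, an axial force P builds up, equal in every segment, with P · Σ Lᵢ/(AᵢEᵢ) = δ_free.
Σ Lᵢ/(AᵢEᵢ) = 260/(2200×121×10³) + 300/(1775×107×10³) + 180/(1075×191×10³) = 3.433×10⁻⁶ mm/N.
Hence P = δ_free / Σ(L/AE) = 0.3529/3.433×10⁻⁶ = 102.8 kN (compressive).

P ≈ 103 kN (compressive)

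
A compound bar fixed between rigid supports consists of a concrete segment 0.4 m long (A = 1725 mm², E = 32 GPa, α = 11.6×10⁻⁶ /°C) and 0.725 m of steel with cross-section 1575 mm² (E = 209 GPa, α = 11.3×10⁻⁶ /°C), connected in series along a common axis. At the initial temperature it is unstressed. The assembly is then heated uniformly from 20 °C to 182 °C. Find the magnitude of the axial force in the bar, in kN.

If the supports were absent, the total length change would be Σ αᵢΔT Lᵢ = 11.6×10⁻⁶×162×400 + 11.3×10⁻⁶×162×725 = 2.079 mm.
The rigid supports impose zero overall length change; the single axial force P common to all segments must satisfy P Σ Lᵢ/(AᵢEᵢ) = δ_free.
The series flexibility is Σ Lᵢ/(AᵢEᵢ) = 400/(1725×32×10³) + 725/(1575×209×10³) = 9.449×10⁻⁶ mm/N.
P = 2.079 / 9.449×10⁻⁶ = 220000 N = 220 kN, compressive.

P ≈ 220 kN (compressive)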